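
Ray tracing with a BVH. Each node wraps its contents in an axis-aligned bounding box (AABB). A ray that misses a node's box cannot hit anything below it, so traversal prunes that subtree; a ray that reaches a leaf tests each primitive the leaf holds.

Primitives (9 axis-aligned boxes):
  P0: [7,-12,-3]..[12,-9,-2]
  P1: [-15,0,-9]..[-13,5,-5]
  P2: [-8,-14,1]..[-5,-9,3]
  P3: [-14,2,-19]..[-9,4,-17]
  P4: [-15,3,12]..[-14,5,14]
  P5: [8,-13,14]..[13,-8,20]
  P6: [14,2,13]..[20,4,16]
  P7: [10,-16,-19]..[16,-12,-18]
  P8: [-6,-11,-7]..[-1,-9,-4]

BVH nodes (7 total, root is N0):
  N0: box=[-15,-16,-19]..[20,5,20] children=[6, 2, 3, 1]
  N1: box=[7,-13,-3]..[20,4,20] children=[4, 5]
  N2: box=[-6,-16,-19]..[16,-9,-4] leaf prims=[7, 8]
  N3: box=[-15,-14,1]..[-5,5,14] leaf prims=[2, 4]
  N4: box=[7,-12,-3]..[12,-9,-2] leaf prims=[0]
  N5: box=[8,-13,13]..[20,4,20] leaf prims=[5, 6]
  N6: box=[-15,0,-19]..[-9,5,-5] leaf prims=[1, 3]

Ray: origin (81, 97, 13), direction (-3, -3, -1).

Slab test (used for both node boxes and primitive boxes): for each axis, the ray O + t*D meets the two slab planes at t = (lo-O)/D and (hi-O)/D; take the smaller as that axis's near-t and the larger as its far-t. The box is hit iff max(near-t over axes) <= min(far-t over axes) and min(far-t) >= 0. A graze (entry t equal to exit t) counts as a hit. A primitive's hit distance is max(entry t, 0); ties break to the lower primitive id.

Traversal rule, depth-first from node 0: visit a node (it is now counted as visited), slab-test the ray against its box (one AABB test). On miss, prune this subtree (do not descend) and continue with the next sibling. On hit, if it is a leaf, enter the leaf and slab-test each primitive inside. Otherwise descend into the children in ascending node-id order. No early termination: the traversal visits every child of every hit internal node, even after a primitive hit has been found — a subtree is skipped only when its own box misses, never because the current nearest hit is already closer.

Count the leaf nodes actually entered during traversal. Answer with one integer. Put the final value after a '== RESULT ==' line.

Trace the traversal:
N0 x:[61/3,32] y:[92/3,113/3] z:[-7,32] -> hit [92/3,32], descend [1, 2, 3, 6]
  N1 x:[61/3,74/3] y:[31,110/3] z:[-7,16] -> miss, prune
  N2 x:[65/3,29] y:[106/3,113/3] z:[17,32] -> miss, prune
  N3 x:[86/3,32] y:[92/3,37] z:[-1,12] -> miss, prune
  N6 x:[30,32] y:[92/3,97/3] z:[18,32] -> hit [92/3,32] leaf, test {P1(miss), P3@t=31}

5 AABB tests over nodes [0, 1, 2, 3, 6]; 1 leaf entered; closest P3.

== RESULT ==
1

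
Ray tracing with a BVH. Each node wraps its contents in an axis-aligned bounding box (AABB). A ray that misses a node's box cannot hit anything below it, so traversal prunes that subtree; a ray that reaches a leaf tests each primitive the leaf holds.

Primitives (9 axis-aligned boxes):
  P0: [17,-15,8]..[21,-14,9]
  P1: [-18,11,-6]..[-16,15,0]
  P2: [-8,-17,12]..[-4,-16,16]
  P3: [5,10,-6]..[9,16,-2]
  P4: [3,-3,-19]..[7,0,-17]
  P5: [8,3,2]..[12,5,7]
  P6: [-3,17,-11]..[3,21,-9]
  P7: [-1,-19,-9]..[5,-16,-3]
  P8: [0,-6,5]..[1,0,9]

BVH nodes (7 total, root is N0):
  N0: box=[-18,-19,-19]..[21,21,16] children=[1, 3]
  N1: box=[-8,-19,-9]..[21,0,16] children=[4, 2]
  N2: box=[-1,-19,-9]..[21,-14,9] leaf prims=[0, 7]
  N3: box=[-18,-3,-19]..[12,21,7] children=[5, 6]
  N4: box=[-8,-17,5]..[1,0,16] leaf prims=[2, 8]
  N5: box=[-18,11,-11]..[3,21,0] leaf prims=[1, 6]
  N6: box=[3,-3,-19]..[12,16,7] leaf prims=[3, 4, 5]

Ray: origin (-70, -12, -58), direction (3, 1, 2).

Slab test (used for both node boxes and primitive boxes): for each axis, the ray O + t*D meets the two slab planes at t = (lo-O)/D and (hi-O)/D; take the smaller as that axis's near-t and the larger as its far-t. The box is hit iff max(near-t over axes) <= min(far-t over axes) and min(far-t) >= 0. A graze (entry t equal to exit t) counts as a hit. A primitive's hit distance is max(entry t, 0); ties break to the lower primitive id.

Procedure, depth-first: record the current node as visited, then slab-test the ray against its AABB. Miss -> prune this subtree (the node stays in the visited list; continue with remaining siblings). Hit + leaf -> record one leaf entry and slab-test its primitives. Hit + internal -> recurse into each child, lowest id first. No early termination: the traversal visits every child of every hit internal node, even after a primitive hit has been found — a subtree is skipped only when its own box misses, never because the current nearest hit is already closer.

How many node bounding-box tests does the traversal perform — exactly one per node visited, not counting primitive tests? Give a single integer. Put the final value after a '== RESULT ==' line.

Trace the traversal:
N0 x:[52/3,91/3] y:[-7,33] z:[39/2,37] -> hit [39/2,91/3], descend [1, 3]
  N1 x:[62/3,91/3] y:[-7,12] z:[49/2,37] -> miss, prune
  N3 x:[52/3,82/3] y:[9,33] z:[39/2,65/2] -> hit [39/2,82/3], descend [5, 6]
    N5 x:[52/3,73/3] y:[23,33] z:[47/2,29] -> hit [47/2,73/3] leaf, test {P1(miss), P6(miss)}
    N6 x:[73/3,82/3] y:[9,28] z:[39/2,65/2] -> hit [73/3,82/3] leaf, test {P3@t=26, P4(miss), P5(miss)}

Summary -> nodes [0, 1, 3, 5, 6]; box-tests=5; leaf-entries=2; first=P3

== RESULT ==
5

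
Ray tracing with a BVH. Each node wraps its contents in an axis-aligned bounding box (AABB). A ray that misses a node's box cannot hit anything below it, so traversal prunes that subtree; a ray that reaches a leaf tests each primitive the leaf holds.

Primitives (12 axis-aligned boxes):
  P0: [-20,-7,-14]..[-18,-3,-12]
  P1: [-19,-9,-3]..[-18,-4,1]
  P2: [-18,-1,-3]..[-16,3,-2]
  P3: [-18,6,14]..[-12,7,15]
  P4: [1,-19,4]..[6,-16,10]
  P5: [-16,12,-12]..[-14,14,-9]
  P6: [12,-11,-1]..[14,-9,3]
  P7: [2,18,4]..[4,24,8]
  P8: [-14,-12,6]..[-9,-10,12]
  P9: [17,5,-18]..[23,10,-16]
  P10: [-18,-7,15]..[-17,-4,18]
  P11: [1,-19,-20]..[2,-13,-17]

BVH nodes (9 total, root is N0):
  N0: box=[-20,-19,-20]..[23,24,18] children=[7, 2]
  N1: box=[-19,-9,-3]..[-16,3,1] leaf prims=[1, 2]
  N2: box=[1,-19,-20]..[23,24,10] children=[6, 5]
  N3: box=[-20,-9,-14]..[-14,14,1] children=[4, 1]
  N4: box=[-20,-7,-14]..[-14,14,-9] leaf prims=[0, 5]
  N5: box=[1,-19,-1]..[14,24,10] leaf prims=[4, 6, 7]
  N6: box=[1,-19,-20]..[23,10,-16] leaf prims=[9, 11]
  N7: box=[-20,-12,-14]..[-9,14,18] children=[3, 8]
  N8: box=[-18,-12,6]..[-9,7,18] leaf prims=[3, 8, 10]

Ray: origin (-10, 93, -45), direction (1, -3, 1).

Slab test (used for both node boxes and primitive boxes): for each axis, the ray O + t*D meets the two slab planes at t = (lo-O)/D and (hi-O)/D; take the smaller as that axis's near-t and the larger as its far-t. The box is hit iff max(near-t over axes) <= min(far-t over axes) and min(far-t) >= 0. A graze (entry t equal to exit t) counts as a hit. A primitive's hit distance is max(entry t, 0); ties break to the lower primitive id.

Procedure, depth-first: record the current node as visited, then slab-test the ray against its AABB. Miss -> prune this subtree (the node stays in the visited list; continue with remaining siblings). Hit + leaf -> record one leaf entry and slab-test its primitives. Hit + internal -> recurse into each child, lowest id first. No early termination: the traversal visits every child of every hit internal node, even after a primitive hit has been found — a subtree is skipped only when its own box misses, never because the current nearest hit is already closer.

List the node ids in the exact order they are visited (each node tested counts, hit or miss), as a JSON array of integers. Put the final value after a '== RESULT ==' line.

Trace the traversal:
N0 x:[-10,33] y:[23,112/3] z:[25,63] -> hit [25,33], descend [2, 7]
  N2 x:[11,33] y:[23,112/3] z:[25,55] -> hit [25,33], descend [5, 6]
    N5 x:[11,24] y:[23,112/3] z:[44,55] -> miss, prune
    N6 x:[11,33] y:[83/3,112/3] z:[25,29] -> hit [83/3,29] leaf, test {P9@t=83/3, P11(miss)}
  N7 x:[-10,1] y:[79/3,35] z:[31,63] -> miss, prune

Summary -> nodes [0, 2, 5, 6, 7]; box-tests=5; leaf-entries=1; first=P9

== RESULT ==
[0, 2, 5, 6, 7]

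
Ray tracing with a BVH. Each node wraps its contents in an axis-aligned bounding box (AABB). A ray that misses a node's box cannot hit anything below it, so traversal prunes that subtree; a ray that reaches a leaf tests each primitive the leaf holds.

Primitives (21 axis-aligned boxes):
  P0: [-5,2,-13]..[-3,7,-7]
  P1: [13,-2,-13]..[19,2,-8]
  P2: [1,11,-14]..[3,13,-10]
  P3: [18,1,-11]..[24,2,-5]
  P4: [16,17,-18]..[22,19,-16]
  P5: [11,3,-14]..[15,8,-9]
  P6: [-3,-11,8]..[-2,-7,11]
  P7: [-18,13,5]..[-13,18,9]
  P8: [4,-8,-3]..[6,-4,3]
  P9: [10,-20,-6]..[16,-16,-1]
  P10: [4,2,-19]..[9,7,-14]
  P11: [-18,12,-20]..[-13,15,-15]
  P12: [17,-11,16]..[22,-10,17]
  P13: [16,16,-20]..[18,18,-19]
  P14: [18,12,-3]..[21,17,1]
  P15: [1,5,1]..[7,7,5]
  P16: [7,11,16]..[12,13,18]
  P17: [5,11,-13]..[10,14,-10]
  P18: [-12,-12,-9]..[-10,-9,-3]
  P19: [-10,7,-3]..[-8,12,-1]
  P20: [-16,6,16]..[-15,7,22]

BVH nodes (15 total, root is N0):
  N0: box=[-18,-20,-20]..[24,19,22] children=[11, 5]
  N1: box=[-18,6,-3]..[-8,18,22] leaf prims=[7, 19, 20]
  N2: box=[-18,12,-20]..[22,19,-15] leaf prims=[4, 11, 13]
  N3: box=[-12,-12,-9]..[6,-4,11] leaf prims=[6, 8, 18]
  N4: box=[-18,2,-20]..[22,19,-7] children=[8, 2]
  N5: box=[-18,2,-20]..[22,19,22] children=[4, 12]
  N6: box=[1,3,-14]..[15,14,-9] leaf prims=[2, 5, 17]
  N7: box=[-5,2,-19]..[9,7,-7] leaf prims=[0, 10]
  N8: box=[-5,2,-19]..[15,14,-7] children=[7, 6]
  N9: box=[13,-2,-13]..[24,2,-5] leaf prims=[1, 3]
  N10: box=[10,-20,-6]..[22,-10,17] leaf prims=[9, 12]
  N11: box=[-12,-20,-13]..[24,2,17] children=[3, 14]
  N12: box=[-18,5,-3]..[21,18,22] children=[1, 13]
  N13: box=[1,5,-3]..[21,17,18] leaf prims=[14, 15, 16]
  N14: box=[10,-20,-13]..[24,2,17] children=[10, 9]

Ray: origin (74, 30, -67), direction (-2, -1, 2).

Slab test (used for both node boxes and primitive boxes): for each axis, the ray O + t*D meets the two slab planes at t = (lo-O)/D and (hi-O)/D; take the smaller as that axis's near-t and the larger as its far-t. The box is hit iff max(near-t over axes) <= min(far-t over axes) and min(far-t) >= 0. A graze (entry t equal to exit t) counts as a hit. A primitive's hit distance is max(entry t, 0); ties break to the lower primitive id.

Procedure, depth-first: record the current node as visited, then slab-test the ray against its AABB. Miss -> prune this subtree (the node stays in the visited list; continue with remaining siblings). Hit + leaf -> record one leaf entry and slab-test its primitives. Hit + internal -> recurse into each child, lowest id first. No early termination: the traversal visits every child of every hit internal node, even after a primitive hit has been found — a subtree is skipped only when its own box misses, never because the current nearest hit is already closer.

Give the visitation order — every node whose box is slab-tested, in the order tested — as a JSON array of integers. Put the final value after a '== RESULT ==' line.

Trace the traversal:
N0 x:[25,46] y:[11,50] z:[47/2,89/2] -> hit [25,89/2], descend [5, 11]
  N5 x:[26,46] y:[11,28] z:[47/2,89/2] -> hit [26,28], descend [4, 12]
    N4 x:[26,46] y:[11,28] z:[47/2,30] -> hit [26,28], descend [2, 8]
      N2 x:[26,46] y:[11,18] z:[47/2,26] -> miss, prune
      N8 x:[59/2,79/2] y:[16,28] z:[24,30] -> miss, prune
    N12 x:[53/2,46] y:[12,25] z:[32,89/2] -> miss, prune
  N11 x:[25,43] y:[28,50] z:[27,42] -> hit [28,42], descend [3, 14]
    N3 x:[34,43] y:[34,42] z:[29,39] -> hit [34,39] leaf, test {P6@t=38, P8@t=34, P18(miss)}
    N14 x:[25,32] y:[28,50] z:[27,42] -> hit [28,32], descend [9, 10]
      N9 x:[25,61/2] y:[28,32] z:[27,31] -> hit [28,61/2] leaf, test {P1@t=28, P3@t=28}
      N10 x:[26,32] y:[40,50] z:[61/2,42] -> miss, prune

order=[0, 5, 4, 2, 8, 12, 11, 3, 14, 9, 10]  |boxes|=11  |leaves|=2  hit=P1

== RESULT ==
[0, 5, 4, 2, 8, 12, 11, 3, 14, 9, 10]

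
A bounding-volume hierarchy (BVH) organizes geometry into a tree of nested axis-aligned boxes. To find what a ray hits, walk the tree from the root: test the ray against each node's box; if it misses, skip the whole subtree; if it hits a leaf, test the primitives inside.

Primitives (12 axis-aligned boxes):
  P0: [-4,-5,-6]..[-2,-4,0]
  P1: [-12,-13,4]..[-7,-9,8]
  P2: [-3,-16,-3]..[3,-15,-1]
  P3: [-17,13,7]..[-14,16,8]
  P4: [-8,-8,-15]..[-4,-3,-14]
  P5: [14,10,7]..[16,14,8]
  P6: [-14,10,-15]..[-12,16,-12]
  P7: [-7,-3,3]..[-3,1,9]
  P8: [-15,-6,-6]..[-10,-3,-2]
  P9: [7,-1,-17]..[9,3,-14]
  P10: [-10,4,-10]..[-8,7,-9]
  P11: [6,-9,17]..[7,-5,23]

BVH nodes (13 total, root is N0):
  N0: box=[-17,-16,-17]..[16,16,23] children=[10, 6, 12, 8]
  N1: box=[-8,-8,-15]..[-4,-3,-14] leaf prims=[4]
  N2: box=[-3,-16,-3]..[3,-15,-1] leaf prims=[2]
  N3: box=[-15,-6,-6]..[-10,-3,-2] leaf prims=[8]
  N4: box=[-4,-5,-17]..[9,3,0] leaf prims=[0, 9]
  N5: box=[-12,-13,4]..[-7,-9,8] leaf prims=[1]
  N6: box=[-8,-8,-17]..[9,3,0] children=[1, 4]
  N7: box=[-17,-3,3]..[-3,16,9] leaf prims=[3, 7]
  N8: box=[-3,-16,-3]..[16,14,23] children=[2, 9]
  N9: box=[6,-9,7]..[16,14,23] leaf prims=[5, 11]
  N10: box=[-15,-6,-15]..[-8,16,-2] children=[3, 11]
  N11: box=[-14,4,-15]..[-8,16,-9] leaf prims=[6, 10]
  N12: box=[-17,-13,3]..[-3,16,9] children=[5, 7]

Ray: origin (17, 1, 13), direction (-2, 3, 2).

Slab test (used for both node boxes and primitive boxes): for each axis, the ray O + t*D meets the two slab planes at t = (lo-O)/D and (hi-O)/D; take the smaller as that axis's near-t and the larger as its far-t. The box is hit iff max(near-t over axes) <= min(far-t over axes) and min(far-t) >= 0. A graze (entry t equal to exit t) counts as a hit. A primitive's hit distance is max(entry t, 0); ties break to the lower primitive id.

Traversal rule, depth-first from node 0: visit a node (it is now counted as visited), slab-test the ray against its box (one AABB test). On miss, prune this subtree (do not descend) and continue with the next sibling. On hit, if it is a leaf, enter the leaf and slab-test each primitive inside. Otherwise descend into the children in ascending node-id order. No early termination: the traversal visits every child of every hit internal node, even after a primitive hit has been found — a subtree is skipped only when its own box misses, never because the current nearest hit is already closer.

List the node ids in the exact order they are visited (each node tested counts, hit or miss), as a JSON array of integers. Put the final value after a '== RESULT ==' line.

Walk:
N0 x:[1/2,17] y:[-17/3,5] z:[-15,5] -> hit [1/2,5], descend [6, 8, 10, 12]
  N6 x:[4,25/2] y:[-3,2/3] z:[-15,-13/2] -> miss, prune
  N8 x:[1/2,10] y:[-17/3,13/3] z:[-8,5] -> hit [1/2,13/3], descend [2, 9]
    N2 x:[7,10] y:[-17/3,-16/3] z:[-8,-7] -> miss, prune
    N9 x:[1/2,11/2] y:[-10/3,13/3] z:[-3,5] -> hit [1/2,13/3] leaf, test {P5(miss), P11(miss)}
  N10 x:[25/2,16] y:[-7/3,5] z:[-14,-15/2] -> miss, prune
  N12 x:[10,17] y:[-14/3,5] z:[-5,-2] -> miss, prune

7 AABB tests over nodes [0, 6, 8, 2, 9, 10, 12]; 1 leaf entered; closest miss.

== RESULT ==
[0, 6, 8, 2, 9, 10, 12]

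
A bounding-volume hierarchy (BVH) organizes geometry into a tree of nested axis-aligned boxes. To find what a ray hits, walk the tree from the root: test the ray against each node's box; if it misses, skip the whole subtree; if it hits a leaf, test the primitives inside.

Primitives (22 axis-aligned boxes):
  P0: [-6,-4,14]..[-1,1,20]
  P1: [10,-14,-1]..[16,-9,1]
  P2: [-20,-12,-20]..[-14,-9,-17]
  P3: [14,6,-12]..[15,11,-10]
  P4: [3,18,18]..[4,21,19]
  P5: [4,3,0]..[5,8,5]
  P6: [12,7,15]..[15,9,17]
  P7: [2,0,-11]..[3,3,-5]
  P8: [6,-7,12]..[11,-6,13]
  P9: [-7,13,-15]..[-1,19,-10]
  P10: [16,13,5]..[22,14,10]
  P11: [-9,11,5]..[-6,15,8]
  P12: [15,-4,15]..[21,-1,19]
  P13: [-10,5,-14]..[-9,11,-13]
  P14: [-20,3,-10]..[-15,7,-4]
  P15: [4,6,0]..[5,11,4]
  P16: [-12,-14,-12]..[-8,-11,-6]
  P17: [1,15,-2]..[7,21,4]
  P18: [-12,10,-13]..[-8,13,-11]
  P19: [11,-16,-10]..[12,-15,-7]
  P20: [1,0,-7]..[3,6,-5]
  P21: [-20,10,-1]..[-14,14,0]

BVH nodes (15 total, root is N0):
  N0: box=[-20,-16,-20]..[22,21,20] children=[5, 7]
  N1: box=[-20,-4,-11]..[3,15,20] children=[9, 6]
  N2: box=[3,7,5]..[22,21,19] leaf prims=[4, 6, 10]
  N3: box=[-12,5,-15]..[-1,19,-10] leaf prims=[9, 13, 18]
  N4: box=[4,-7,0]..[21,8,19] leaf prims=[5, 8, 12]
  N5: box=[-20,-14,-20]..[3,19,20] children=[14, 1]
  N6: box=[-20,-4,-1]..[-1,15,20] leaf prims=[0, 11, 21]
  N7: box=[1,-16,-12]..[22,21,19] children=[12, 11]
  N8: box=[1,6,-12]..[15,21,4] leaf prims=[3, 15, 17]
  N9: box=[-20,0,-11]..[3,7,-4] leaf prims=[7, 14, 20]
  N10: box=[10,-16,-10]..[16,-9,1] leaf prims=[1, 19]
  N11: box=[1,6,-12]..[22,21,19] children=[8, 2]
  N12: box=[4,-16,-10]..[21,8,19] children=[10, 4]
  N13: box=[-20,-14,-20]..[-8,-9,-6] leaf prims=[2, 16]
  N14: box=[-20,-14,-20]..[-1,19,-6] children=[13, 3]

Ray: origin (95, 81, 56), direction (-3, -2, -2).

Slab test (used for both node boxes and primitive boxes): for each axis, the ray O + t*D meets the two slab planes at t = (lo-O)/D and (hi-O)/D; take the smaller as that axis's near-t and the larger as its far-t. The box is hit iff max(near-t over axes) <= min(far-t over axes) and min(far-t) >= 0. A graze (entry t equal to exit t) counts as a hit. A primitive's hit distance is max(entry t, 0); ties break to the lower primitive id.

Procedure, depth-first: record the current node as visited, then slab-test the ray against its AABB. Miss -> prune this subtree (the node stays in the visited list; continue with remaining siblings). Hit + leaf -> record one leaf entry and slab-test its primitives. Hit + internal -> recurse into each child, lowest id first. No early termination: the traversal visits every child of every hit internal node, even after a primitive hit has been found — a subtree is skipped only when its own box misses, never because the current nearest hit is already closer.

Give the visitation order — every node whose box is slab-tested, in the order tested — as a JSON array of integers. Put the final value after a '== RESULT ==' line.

Walk:
N0 x:[73/3,115/3] y:[30,97/2] z:[18,38] -> hit [30,38], descend [5, 7]
  N5 x:[92/3,115/3] y:[31,95/2] z:[18,38] -> hit [31,38], descend [1, 14]
    N1 x:[92/3,115/3] y:[33,85/2] z:[18,67/2] -> hit [33,67/2], descend [6, 9]
      N6 x:[32,115/3] y:[33,85/2] z:[18,57/2] -> miss, prune
      N9 x:[92/3,115/3] y:[37,81/2] z:[30,67/2] -> miss, prune
    N14 x:[32,115/3] y:[31,95/2] z:[31,38] -> hit [32,38], descend [3, 13]
      N3 x:[32,107/3] y:[31,38] z:[33,71/2] -> hit [33,71/2] leaf, test {P9@t=33, P13@t=35, P18@t=103/3}
      N13 x:[103/3,115/3] y:[45,95/2] z:[31,38] -> miss, prune
  N7 x:[73/3,94/3] y:[30,97/2] z:[37/2,34] -> hit [30,94/3], descend [11, 12]
    N11 x:[73/3,94/3] y:[30,75/2] z:[37/2,34] -> hit [30,94/3], descend [2, 8]
      N2 x:[73/3,92/3] y:[30,37] z:[37/2,51/2] -> miss, prune
      N8 x:[80/3,94/3] y:[30,75/2] z:[26,34] -> hit [30,94/3] leaf, test {P3(miss), P15(miss), P17(miss)}
    N12 x:[74/3,91/3] y:[73/2,97/2] z:[37/2,33] -> miss, prune

Summary -> nodes [0, 5, 1, 6, 9, 14, 3, 13, 7, 11, 2, 8, 12]; box-tests=13; leaf-entries=2; first=P9

== RESULT ==
[0, 5, 1, 6, 9, 14, 3, 13, 7, 11, 2, 8, 12]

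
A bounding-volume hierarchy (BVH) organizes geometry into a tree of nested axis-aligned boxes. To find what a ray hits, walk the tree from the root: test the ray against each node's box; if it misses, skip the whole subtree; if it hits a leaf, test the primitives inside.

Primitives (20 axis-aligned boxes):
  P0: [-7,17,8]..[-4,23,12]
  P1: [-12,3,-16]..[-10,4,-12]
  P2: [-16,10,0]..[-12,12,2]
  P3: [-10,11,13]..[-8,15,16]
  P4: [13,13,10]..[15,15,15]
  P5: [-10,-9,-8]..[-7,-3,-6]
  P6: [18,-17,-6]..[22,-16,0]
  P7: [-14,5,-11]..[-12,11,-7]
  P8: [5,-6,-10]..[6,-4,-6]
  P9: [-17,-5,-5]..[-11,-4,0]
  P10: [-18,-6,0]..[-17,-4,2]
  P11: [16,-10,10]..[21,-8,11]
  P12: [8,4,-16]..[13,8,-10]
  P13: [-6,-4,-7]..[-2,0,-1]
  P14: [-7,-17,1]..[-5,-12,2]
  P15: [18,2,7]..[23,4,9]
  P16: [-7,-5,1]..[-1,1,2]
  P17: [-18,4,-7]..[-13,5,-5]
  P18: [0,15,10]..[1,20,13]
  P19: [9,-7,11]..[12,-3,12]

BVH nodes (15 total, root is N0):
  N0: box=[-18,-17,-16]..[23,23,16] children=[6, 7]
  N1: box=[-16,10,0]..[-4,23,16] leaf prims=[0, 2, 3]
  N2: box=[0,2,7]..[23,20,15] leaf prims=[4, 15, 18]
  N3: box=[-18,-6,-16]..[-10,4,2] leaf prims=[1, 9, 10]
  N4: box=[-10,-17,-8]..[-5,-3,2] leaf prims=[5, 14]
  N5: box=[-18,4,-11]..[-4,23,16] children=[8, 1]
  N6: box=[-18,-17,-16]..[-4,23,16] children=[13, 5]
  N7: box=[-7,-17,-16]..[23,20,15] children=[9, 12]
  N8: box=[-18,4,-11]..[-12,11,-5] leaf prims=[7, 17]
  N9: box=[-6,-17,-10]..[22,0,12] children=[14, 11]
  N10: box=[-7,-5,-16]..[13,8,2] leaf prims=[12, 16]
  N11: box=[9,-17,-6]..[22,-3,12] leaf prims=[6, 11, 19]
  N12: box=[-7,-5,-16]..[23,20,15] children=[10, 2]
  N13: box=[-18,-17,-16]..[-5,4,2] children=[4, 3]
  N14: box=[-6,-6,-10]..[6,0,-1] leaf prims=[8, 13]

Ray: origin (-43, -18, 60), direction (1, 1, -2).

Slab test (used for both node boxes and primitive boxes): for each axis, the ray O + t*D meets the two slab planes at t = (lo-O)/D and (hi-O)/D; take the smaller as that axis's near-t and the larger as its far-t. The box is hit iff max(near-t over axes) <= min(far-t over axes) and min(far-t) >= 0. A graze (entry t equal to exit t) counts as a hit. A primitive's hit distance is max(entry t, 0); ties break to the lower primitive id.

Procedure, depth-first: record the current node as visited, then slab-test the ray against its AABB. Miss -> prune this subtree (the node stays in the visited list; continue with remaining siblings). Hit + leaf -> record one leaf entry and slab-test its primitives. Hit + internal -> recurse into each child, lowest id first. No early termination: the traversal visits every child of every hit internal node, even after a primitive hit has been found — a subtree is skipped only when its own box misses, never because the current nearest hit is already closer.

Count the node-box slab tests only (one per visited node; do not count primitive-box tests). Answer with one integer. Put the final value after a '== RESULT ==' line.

Trace the traversal:
N0 x:[25,66] y:[1,41] z:[22,38] -> hit [25,38], descend [6, 7]
  N6 x:[25,39] y:[1,41] z:[22,38] -> hit [25,38], descend [5, 13]
    N5 x:[25,39] y:[22,41] z:[22,71/2] -> hit [25,71/2], descend [1, 8]
      N1 x:[27,39] y:[28,41] z:[22,30] -> hit [28,30] leaf, test {P0(miss), P2@t=29, P3(miss)}
      N8 x:[25,31] y:[22,29] z:[65/2,71/2] -> miss, prune
    N13 x:[25,38] y:[1,22] z:[29,38] -> miss, prune
  N7 x:[36,66] y:[1,38] z:[45/2,38] -> hit [36,38], descend [9, 12]
    N9 x:[37,65] y:[1,18] z:[24,35] -> miss, prune
    N12 x:[36,66] y:[13,38] z:[45/2,38] -> hit [36,38], descend [2, 10]
      N2 x:[43,66] y:[20,38] z:[45/2,53/2] -> miss, prune
      N10 x:[36,56] y:[13,26] z:[29,38] -> miss, prune

11 AABB tests over nodes [0, 6, 5, 1, 8, 13, 7, 9, 12, 2, 10]; 1 leaf entered; closest P2.

== RESULT ==
11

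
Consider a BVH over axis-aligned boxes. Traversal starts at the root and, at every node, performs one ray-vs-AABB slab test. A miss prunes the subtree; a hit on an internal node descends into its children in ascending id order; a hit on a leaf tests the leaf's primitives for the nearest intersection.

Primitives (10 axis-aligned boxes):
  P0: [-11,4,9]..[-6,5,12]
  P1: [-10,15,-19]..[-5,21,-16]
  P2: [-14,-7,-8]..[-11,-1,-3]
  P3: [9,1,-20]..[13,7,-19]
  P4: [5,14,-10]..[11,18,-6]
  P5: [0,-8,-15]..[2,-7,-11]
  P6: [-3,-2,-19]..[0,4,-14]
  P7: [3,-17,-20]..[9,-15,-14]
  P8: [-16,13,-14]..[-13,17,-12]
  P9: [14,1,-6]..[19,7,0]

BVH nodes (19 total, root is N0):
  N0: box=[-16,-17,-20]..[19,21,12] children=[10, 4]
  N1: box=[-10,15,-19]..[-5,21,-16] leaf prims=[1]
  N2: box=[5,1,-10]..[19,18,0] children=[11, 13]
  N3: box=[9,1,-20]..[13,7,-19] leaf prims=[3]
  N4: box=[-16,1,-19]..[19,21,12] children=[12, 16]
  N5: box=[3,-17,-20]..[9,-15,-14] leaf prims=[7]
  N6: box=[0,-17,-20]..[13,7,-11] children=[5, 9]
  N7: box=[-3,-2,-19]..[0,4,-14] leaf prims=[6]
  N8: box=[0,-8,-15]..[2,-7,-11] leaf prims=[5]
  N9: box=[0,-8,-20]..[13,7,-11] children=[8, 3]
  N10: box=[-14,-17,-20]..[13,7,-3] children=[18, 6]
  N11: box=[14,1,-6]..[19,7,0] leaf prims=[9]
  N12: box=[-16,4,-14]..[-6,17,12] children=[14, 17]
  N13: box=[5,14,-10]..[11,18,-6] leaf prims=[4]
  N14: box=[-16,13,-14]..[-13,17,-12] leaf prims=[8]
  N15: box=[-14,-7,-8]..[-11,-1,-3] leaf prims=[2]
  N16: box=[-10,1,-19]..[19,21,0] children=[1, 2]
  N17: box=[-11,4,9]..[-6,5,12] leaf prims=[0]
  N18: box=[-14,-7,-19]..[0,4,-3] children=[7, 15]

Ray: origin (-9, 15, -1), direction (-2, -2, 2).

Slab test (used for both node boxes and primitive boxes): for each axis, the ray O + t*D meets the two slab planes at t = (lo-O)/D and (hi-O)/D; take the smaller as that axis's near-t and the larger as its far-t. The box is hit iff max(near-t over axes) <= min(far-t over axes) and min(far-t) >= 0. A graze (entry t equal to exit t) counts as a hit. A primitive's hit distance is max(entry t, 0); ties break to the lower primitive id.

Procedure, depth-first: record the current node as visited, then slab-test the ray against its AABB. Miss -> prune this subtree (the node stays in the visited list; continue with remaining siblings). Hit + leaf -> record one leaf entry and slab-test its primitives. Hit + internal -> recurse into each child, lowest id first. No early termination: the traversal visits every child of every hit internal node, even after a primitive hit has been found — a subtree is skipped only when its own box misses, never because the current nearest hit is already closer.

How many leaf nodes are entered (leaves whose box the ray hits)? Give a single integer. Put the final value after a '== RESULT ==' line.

Traverse from the root:
N0 x:[-14,7/2] y:[-3,16] z:[-19/2,13/2] -> hit [-3,7/2], descend [4, 10]
  N4 x:[-14,7/2] y:[-3,7] z:[-9,13/2] -> hit [-3,7/2], descend [12, 16]
    N12 x:[-3/2,7/2] y:[-1,11/2] z:[-13/2,13/2] -> hit [-1,7/2], descend [14, 17]
      N14 x:[2,7/2] y:[-1,1] z:[-13/2,-11/2] -> miss, prune
      N17 x:[-3/2,1] y:[5,11/2] z:[5,13/2] -> miss, prune
    N16 x:[-14,1/2] y:[-3,7] z:[-9,1/2] -> hit [-3,1/2], descend [1, 2]
      N1 x:[-2,1/2] y:[-3,0] z:[-9,-15/2] -> miss, prune
      N2 x:[-14,-7] y:[-3/2,7] z:[-9/2,1/2] -> miss, prune
  N10 x:[-11,5/2] y:[4,16] z:[-19/2,-1] -> miss, prune

9 AABB tests over nodes [0, 4, 12, 14, 17, 16, 1, 2, 10]; 0 leaves entered; closest miss.

== RESULT ==
0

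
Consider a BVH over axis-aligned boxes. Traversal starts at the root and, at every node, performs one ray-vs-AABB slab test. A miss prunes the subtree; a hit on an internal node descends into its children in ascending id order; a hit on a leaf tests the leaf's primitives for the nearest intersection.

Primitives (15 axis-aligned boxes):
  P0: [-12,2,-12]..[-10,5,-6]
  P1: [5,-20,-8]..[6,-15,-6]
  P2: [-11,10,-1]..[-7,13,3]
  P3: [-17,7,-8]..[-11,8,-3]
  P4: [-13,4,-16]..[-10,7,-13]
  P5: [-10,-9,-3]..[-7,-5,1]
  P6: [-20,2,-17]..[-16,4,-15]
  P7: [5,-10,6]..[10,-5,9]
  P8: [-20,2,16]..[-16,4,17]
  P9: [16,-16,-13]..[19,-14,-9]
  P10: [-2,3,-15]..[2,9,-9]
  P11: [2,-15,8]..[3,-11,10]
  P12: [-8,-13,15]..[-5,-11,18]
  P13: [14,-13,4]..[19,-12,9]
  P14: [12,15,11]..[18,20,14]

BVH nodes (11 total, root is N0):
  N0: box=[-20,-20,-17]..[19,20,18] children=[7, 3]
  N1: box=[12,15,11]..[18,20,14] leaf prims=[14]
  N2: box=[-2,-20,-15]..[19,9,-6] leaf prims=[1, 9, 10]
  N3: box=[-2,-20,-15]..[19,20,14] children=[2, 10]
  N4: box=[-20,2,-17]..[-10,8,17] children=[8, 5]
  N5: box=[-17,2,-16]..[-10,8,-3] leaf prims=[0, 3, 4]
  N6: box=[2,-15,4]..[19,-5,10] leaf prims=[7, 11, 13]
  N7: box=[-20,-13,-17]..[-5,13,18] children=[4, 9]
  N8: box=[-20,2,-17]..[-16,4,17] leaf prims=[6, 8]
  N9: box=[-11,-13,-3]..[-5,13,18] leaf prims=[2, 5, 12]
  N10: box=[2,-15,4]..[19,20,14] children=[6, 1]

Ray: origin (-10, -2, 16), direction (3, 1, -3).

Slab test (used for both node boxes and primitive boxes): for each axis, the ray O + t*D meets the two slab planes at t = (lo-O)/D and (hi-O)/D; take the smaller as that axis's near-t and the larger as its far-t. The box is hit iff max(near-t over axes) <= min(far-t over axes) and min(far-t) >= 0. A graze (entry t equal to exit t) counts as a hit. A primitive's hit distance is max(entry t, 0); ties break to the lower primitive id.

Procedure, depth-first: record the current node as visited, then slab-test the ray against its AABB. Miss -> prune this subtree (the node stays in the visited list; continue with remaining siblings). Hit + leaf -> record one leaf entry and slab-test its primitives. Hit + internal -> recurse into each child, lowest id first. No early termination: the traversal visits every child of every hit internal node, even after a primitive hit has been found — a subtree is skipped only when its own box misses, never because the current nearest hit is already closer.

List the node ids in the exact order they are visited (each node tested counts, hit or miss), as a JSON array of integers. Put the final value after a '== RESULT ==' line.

Walk:
N0 x:[-10/3,29/3] y:[-18,22] z:[-2/3,11] -> hit [-2/3,29/3], descend [3, 7]
  N3 x:[8/3,29/3] y:[-18,22] z:[2/3,31/3] -> hit [8/3,29/3], descend [2, 10]
    N2 x:[8/3,29/3] y:[-18,11] z:[22/3,31/3] -> hit [22/3,29/3] leaf, test {P1(miss), P9(miss), P10(miss)}
    N10 x:[4,29/3] y:[-13,22] z:[2/3,4] -> hit [4,4], descend [1, 6]
      N1 x:[22/3,28/3] y:[17,22] z:[2/3,5/3] -> miss, prune
      N6 x:[4,29/3] y:[-13,-3] z:[2,4] -> miss, prune
  N7 x:[-10/3,5/3] y:[-11,15] z:[-2/3,11] -> hit [-2/3,5/3], descend [4, 9]
    N4 x:[-10/3,0] y:[4,10] z:[-1/3,11] -> miss, prune
    N9 x:[-1/3,5/3] y:[-11,15] z:[-2/3,19/3] -> hit [-1/3,5/3] leaf, test {P2(miss), P5(miss), P12(miss)}

Visited [0, 3, 2, 10, 1, 6, 7, 4, 9]. Tests: 9 box, 2 leaf. Nearest: miss.

== RESULT ==
[0, 3, 2, 10, 1, 6, 7, 4, 9]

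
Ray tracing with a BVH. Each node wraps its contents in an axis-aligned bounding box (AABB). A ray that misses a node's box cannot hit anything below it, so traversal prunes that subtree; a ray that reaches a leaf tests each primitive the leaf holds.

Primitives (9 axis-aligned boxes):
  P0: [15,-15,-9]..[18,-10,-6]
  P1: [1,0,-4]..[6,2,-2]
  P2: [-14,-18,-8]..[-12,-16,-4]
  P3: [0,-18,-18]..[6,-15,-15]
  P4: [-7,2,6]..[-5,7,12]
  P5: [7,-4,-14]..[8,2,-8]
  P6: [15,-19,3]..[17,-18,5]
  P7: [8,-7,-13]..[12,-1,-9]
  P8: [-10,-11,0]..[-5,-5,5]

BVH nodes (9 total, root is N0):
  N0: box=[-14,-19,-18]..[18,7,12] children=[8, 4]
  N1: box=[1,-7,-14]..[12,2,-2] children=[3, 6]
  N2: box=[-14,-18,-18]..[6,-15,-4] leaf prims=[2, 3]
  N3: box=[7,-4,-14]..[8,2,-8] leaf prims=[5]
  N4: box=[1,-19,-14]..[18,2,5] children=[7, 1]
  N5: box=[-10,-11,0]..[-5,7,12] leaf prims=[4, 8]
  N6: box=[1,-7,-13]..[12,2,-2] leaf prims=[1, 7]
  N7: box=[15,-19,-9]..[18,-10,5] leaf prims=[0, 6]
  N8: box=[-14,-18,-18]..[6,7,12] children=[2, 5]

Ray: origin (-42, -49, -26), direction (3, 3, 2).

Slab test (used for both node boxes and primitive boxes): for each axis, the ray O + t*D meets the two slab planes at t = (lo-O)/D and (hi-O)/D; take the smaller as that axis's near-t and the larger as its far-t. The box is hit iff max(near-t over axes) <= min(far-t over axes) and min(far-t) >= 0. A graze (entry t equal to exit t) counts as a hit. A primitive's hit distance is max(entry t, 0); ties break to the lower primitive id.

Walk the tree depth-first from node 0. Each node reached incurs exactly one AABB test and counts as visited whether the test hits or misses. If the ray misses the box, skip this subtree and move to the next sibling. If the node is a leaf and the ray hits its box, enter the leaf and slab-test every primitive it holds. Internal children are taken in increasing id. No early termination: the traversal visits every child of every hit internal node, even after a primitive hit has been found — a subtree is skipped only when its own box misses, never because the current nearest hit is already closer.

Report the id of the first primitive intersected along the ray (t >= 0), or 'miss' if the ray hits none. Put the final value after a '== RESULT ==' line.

Traverse from the root:
N0 x:[28/3,20] y:[10,56/3] z:[4,19] -> hit [10,56/3], descend [4, 8]
  N4 x:[43/3,20] y:[10,17] z:[6,31/2] -> hit [43/3,31/2], descend [1, 7]
    N1 x:[43/3,18] y:[14,17] z:[6,12] -> miss, prune
    N7 x:[19,20] y:[10,13] z:[17/2,31/2] -> miss, prune
  N8 x:[28/3,16] y:[31/3,56/3] z:[4,19] -> hit [31/3,16], descend [2, 5]
    N2 x:[28/3,16] y:[31/3,34/3] z:[4,11] -> hit [31/3,11] leaf, test {P2(miss), P3(miss)}
    N5 x:[32/3,37/3] y:[38/3,56/3] z:[13,19] -> miss, prune

Summary -> nodes [0, 4, 1, 7, 8, 2, 5]; box-tests=7; leaf-entries=1; first=miss

== RESULT ==
miss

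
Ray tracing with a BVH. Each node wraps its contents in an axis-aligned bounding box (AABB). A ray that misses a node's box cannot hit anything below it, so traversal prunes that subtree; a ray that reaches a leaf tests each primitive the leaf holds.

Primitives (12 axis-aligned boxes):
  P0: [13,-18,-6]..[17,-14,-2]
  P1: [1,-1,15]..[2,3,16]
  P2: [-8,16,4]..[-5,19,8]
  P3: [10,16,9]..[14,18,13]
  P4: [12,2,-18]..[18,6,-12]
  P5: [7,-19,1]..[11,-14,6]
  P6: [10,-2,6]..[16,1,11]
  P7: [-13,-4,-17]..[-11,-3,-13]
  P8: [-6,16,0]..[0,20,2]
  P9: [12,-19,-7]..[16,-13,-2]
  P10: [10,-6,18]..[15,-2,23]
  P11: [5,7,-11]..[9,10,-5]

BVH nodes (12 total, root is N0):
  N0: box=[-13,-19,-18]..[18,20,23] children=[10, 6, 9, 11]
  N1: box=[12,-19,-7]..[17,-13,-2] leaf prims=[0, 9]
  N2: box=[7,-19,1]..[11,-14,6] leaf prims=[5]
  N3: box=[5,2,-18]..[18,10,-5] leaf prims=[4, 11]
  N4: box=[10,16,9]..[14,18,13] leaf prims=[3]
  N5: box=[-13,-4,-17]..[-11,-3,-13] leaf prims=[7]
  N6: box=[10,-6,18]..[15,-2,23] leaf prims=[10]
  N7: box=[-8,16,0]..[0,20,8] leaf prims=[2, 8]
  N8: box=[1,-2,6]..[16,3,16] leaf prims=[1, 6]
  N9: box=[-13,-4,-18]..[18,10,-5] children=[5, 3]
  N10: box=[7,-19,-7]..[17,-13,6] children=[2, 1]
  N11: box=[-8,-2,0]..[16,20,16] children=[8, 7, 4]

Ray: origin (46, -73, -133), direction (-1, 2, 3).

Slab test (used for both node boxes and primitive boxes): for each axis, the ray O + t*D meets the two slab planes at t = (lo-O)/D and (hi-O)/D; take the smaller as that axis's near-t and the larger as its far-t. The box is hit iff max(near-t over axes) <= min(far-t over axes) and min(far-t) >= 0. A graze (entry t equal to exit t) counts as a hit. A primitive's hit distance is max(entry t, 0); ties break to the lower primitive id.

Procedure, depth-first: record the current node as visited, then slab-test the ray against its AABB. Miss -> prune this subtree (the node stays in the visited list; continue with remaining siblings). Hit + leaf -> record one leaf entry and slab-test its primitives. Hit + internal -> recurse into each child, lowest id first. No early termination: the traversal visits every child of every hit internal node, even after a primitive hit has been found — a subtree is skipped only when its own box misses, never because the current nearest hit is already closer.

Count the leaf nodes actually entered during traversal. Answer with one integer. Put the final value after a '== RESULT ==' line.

Traverse from the root:
N0 x:[28,59] y:[27,93/2] z:[115/3,52] -> hit [115/3,93/2], descend [6, 9, 10, 11]
  N6 x:[31,36] y:[67/2,71/2] z:[151/3,52] -> miss, prune
  N9 x:[28,59] y:[69/2,83/2] z:[115/3,128/3] -> hit [115/3,83/2], descend [3, 5]
    N3 x:[28,41] y:[75/2,83/2] z:[115/3,128/3] -> hit [115/3,41] leaf, test {P4(miss), P11@t=122/3}
    N5 x:[57,59] y:[69/2,35] z:[116/3,40] -> miss, prune
  N10 x:[29,39] y:[27,30] z:[42,139/3] -> miss, prune
  N11 x:[30,54] y:[71/2,93/2] z:[133/3,149/3] -> hit [133/3,93/2], descend [4, 7, 8]
    N4 x:[32,36] y:[89/2,91/2] z:[142/3,146/3] -> miss, prune
    N7 x:[46,54] y:[89/2,93/2] z:[133/3,47] -> hit [46,93/2] leaf, test {P2(miss), P8(miss)}
    N8 x:[30,45] y:[71/2,38] z:[139/3,149/3] -> miss, prune

order=[0, 6, 9, 3, 5, 10, 11, 4, 7, 8]  |boxes|=10  |leaves|=2  hit=P11

== RESULT ==
2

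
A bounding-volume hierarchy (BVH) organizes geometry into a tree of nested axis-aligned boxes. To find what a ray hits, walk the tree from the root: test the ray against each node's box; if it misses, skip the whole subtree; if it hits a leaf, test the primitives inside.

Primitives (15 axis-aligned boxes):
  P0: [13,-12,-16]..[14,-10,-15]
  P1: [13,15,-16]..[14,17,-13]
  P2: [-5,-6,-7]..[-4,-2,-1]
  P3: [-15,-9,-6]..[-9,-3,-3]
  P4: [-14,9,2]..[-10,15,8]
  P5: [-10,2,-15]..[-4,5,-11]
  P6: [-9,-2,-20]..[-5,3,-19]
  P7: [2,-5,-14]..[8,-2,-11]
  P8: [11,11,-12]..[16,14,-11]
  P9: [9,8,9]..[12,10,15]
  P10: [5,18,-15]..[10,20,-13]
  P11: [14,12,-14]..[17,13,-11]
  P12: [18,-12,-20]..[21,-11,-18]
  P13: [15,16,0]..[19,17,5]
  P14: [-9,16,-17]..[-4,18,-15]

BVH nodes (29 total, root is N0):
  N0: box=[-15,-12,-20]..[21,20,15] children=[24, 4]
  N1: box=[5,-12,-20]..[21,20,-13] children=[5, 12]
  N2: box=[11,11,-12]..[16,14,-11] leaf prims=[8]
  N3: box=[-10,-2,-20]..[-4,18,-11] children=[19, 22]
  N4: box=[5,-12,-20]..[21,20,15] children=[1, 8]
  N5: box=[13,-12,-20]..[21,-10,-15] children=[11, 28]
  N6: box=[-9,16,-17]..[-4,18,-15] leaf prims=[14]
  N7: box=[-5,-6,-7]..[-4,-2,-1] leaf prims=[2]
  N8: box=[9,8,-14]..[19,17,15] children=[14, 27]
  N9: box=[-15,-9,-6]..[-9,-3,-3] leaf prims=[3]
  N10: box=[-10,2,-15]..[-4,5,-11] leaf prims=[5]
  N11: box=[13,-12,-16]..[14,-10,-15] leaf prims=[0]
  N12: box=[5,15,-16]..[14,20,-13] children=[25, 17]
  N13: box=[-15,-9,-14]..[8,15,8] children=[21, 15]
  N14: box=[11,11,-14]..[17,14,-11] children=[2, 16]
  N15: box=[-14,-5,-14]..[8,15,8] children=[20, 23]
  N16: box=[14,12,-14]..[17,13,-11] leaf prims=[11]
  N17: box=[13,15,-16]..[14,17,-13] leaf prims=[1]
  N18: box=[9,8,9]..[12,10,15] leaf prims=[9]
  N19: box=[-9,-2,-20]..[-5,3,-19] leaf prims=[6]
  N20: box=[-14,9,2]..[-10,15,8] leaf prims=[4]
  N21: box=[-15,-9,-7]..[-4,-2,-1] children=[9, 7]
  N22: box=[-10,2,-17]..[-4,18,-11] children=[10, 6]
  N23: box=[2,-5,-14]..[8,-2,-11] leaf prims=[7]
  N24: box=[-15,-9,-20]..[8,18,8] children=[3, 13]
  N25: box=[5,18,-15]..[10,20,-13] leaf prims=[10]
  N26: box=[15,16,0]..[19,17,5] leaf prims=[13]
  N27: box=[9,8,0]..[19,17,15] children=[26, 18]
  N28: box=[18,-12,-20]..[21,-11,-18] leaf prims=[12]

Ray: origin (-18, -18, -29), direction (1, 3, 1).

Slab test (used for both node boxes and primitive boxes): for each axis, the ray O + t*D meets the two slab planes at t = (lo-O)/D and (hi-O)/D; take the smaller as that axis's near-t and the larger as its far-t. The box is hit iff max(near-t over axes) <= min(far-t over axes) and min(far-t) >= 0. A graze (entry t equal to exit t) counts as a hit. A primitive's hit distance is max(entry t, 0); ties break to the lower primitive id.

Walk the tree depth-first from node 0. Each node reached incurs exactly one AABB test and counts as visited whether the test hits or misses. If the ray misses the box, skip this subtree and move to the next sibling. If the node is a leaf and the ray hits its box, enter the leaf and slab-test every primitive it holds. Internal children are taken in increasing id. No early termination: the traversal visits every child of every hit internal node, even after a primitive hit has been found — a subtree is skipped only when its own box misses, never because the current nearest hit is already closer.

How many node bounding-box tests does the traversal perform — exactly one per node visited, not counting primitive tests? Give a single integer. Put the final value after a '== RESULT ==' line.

Walk:
N0 x:[3,39] y:[2,38/3] z:[9,44] -> hit [9,38/3], descend [4, 24]
  N4 x:[23,39] y:[2,38/3] z:[9,44] -> miss, prune
  N24 x:[3,26] y:[3,12] z:[9,37] -> hit [9,12], descend [3, 13]
    N3 x:[8,14] y:[16/3,12] z:[9,18] -> hit [9,12], descend [19, 22]
      N19 x:[9,13] y:[16/3,7] z:[9,10] -> miss, prune
      N22 x:[8,14] y:[20/3,12] z:[12,18] -> hit [12,12], descend [6, 10]
        N6 x:[9,14] y:[34/3,12] z:[12,14] -> hit [12,12] leaf, test {P14@t=12}
        N10 x:[8,14] y:[20/3,23/3] z:[14,18] -> miss, prune
    N13 x:[3,26] y:[3,11] z:[15,37] -> miss, prune

Visited [0, 4, 24, 3, 19, 22, 6, 10, 13]. Tests: 9 box, 1 leaf. Nearest: P14.

== RESULT ==
9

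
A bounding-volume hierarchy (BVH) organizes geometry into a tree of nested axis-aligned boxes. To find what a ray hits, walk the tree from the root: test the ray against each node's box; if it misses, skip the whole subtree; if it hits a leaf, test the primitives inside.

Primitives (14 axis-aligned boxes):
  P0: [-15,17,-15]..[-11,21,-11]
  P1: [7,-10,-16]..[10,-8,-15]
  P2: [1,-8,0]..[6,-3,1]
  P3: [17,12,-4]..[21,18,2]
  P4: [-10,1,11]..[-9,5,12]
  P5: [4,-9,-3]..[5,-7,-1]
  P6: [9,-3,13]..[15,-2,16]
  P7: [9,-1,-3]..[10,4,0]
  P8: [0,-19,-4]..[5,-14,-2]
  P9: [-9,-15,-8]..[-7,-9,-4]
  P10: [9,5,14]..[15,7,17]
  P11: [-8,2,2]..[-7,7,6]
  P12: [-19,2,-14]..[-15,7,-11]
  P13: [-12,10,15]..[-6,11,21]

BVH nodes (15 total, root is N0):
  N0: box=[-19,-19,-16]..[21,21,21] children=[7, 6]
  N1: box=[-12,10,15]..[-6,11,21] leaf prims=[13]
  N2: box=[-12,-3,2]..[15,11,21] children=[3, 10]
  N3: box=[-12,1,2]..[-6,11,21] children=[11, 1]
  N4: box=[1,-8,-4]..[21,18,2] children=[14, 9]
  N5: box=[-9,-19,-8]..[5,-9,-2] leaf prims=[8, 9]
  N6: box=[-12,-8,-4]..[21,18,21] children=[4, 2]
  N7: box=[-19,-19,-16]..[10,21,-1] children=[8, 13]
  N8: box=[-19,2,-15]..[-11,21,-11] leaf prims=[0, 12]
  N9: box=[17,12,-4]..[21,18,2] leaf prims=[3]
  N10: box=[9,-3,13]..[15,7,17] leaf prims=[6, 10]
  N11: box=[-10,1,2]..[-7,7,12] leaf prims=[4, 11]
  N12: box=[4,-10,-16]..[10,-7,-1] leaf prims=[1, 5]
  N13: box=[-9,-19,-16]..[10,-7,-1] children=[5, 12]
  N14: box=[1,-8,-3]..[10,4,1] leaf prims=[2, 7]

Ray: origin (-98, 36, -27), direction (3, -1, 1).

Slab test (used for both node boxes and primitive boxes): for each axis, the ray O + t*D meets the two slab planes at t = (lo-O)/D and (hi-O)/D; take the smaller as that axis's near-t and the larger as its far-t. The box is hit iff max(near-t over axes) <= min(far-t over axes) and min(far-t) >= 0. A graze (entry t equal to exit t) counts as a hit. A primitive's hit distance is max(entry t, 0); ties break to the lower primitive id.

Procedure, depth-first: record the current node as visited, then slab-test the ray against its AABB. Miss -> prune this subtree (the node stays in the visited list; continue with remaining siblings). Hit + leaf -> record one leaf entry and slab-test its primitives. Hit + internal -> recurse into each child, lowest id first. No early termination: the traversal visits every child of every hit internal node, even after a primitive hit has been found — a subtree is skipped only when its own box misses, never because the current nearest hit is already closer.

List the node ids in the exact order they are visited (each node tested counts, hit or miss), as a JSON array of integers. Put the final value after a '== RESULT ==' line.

Trace the traversal:
N0 x:[79/3,119/3] y:[15,55] z:[11,48] -> hit [79/3,119/3], descend [6, 7]
  N6 x:[86/3,119/3] y:[18,44] z:[23,48] -> hit [86/3,119/3], descend [2, 4]
    N2 x:[86/3,113/3] y:[25,39] z:[29,48] -> hit [29,113/3], descend [3, 10]
      N3 x:[86/3,92/3] y:[25,35] z:[29,48] -> hit [29,92/3], descend [1, 11]
        N1 x:[86/3,92/3] y:[25,26] z:[42,48] -> miss, prune
        N11 x:[88/3,91/3] y:[29,35] z:[29,39] -> hit [88/3,91/3] leaf, test {P4(miss), P11@t=30}
      N10 x:[107/3,113/3] y:[29,39] z:[40,44] -> miss, prune
    N4 x:[33,119/3] y:[18,44] z:[23,29] -> miss, prune
  N7 x:[79/3,36] y:[15,55] z:[11,26] -> miss, prune

Summary -> nodes [0, 6, 2, 3, 1, 11, 10, 4, 7]; box-tests=9; leaf-entries=1; first=P11

== RESULT ==
[0, 6, 2, 3, 1, 11, 10, 4, 7]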